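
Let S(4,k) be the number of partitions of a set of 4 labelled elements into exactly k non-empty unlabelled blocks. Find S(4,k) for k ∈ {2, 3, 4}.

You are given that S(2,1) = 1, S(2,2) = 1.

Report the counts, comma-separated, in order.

7, 6, 1

row 3: T[3][1]=1·1+0=1  T[3][2]=2·1+1=3  T[3][3]=3·0+1=1
row 4: T[4][2]=2·3+1=7  T[4][3]=3·1+3=6  T[4][4]=4·0+1=1
Read S(4,2) = 7, S(4,3) = 6, S(4,4) = 1.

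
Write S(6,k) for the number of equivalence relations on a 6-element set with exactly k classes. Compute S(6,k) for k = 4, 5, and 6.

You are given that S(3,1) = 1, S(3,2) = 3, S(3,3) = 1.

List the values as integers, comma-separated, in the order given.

65, 15, 1

[4] T[4,2]:2*3+1=7 · T[4,3]:3*1+3=6 · T[4,4]:4*0+1=1
[5] T[5,3]:3*6+7=25 · T[5,4]:4*1+6=10 · T[5,5]:5*0+1=1
[6] T[6,4]:4*10+25=65 · T[6,5]:5*1+10=15 · T[6,6]:6*0+1=1
Read S(6,4) = 65, S(6,5) = 15, S(6,6) = 1.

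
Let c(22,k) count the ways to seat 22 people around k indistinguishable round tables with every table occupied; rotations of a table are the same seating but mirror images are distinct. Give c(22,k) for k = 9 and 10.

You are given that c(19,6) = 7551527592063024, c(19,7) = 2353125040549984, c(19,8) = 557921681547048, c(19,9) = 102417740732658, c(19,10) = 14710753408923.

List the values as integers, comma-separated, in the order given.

[20] T[20,7]:19*2353125040549984+7551527592063024=52260903362512720 · T[20,8]:19*557921681547048+2353125040549984=12953636989943896 · T[20,9]:19*102417740732658+557921681547048=2503858755467550 · T[20,10]:19*14710753408923+102417740732658=381922055502195
[21] T[21,8]:20*12953636989943896+52260903362512720=311333643161390640 · T[21,9]:20*2503858755467550+12953636989943896=63030812099294896 · T[21,10]:20*381922055502195+2503858755467550=10142299865511450
[22] T[22,9]:21*63030812099294896+311333643161390640=1634980697246583456 · T[22,10]:21*10142299865511450+63030812099294896=276019109275035346
Read c(22,9) = 1634980697246583456, c(22,10) = 276019109275035346.

1634980697246583456, 276019109275035346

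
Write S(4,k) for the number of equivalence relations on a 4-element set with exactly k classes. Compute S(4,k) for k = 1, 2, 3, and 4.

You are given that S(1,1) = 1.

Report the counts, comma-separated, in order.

1, 7, 6, 1

i=2: T(2,1)=0+1·1=1 | T(2,2)=1+2·0=1
i=3: T(3,1)=0+1·1=1 | T(3,2)=1+2·1=3 | T(3,3)=1+3·0=1
i=4: T(4,1)=0+1·1=1 | T(4,2)=1+2·3=7 | T(4,3)=3+3·1=6 | T(4,4)=1+4·0=1
Read S(4,1) = 1, S(4,2) = 7, S(4,3) = 6, S(4,4) = 1.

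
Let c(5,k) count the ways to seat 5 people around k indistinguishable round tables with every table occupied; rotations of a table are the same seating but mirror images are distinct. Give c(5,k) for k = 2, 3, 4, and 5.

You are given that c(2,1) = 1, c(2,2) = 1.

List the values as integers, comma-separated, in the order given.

50, 35, 10, 1

@3  (3,1):1·2+0→2, (3,2):1·2+1→3, (3,3):0·2+1→1
@4  (4,1):2·3+0→6, (4,2):3·3+2→11, (4,3):1·3+3→6, (4,4):0·3+1→1
@5  (5,2):11·4+6→50, (5,3):6·4+11→35, (5,4):1·4+6→10, (5,5):0·4+1→1
Read c(5,2) = 50, c(5,3) = 35, c(5,4) = 10, c(5,5) = 1.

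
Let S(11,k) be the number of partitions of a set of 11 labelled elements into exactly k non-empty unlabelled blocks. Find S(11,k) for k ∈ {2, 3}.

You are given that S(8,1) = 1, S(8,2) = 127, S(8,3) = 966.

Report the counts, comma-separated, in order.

1023, 28501

@9  (9,1):1·1+0→1, (9,2):127·2+1→255, (9,3):966·3+127→3025
@10  (10,1):1·1+0→1, (10,2):255·2+1→511, (10,3):3025·3+255→9330
@11  (11,2):511·2+1→1023, (11,3):9330·3+511→28501
Read S(11,2) = 1023, S(11,3) = 28501.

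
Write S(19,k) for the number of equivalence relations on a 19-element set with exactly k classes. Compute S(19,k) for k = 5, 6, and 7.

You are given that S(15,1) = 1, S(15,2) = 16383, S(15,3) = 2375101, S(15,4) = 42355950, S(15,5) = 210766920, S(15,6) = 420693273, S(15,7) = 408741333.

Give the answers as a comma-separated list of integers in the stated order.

147589284710, 693081601779, 1492924634839

@16  (16,2):16383·2+1→32767, (16,3):2375101·3+16383→7141686, (16,4):42355950·4+2375101→171798901, (16,5):210766920·5+42355950→1096190550, (16,6):420693273·6+210766920→2734926558, (16,7):408741333·7+420693273→3281882604
@17  (17,3):7141686·3+32767→21457825, (17,4):171798901·4+7141686→694337290, (17,5):1096190550·5+171798901→5652751651, (17,6):2734926558·6+1096190550→17505749898, (17,7):3281882604·7+2734926558→25708104786
@18  (18,4):694337290·4+21457825→2798806985, (18,5):5652751651·5+694337290→28958095545, (18,6):17505749898·6+5652751651→110687251039, (18,7):25708104786·7+17505749898→197462483400
@19  (19,5):28958095545·5+2798806985→147589284710, (19,6):110687251039·6+28958095545→693081601779, (19,7):197462483400·7+110687251039→1492924634839
Read S(19,5) = 147589284710, S(19,6) = 693081601779, S(19,7) = 1492924634839.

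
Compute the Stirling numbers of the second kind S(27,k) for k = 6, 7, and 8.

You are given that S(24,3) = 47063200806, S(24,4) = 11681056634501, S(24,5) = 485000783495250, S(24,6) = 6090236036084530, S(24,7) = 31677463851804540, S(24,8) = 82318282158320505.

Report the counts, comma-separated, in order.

1359801318005044551, 11647571772911241531, 47628831813556336200

row 25: T[25][4]=4·11681056634501+47063200806=46771289738810  T[25][5]=5·485000783495250+11681056634501=2436684974110751  T[25][6]=6·6090236036084530+485000783495250=37026417000002430  T[25][7]=7·31677463851804540+6090236036084530=227832482998716310  T[25][8]=8·82318282158320505+31677463851804540=690223721118368580
row 26: T[26][5]=5·2436684974110751+46771289738810=12230196160292565  T[26][6]=6·37026417000002430+2436684974110751=224595186974125331  T[26][7]=7·227832482998716310+37026417000002430=1631853797991016600  T[26][8]=8·690223721118368580+227832482998716310=5749622251945664950
row 27: T[27][6]=6·224595186974125331+12230196160292565=1359801318005044551  T[27][7]=7·1631853797991016600+224595186974125331=11647571772911241531  T[27][8]=8·5749622251945664950+1631853797991016600=47628831813556336200
Read S(27,6) = 1359801318005044551, S(27,7) = 11647571772911241531, S(27,8) = 47628831813556336200.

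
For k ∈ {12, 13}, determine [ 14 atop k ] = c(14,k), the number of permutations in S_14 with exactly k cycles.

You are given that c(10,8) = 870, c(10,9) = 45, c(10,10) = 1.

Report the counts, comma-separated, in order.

@11  (11,9):45·10+870→1320, (11,10):1·10+45→55, (11,11):0·10+1→1
@12  (12,10):55·11+1320→1925, (12,11):1·11+55→66, (12,12):0·11+1→1
@13  (13,11):66·12+1925→2717, (13,12):1·12+66→78, (13,13):0·12+1→1
@14  (14,12):78·13+2717→3731, (14,13):1·13+78→91
Read c(14,12) = 3731, c(14,13) = 91.

3731, 91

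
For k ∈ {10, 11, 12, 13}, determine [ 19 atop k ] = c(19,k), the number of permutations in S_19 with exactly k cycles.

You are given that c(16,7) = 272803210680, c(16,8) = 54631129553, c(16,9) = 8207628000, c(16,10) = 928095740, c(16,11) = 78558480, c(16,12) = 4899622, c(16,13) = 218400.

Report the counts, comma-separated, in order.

r17: T_17,8=16×54631129553+272803210680=1146901283528; T_17,9=16×8207628000+54631129553=185953177553; T_17,10=16×928095740+8207628000=23057159840; T_17,11=16×78558480+928095740=2185031420; T_17,12=16×4899622+78558480=156952432; T_17,13=16×218400+4899622=8394022
r18: T_18,9=17×185953177553+1146901283528=4308105301929; T_18,10=17×23057159840+185953177553=577924894833; T_18,11=17×2185031420+23057159840=60202693980; T_18,12=17×156952432+2185031420=4853222764; T_18,13=17×8394022+156952432=299650806
r19: T_19,10=18×577924894833+4308105301929=14710753408923; T_19,11=18×60202693980+577924894833=1661573386473; T_19,12=18×4853222764+60202693980=147560703732; T_19,13=18×299650806+4853222764=10246937272
Read c(19,10) = 14710753408923, c(19,11) = 1661573386473, c(19,12) = 147560703732, c(19,13) = 10246937272.

14710753408923, 1661573386473, 147560703732, 10246937272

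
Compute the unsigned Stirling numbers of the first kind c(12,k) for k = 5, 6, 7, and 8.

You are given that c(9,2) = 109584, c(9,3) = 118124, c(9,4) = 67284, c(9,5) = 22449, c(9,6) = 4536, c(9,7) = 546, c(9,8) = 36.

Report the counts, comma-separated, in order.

45995730, 13339535, 2637558, 357423

r10: T_10,3=9×118124+109584=1172700; T_10,4=9×67284+118124=723680; T_10,5=9×22449+67284=269325; T_10,6=9×4536+22449=63273; T_10,7=9×546+4536=9450; T_10,8=9×36+546=870
r11: T_11,4=10×723680+1172700=8409500; T_11,5=10×269325+723680=3416930; T_11,6=10×63273+269325=902055; T_11,7=10×9450+63273=157773; T_11,8=10×870+9450=18150
r12: T_12,5=11×3416930+8409500=45995730; T_12,6=11×902055+3416930=13339535; T_12,7=11×157773+902055=2637558; T_12,8=11×18150+157773=357423
Read c(12,5) = 45995730, c(12,6) = 13339535, c(12,7) = 2637558, c(12,8) = 357423.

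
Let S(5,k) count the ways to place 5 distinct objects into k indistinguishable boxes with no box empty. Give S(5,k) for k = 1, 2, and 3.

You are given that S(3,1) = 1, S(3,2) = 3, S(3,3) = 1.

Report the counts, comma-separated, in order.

[4] T[4,1]:1*1+0=1 · T[4,2]:2*3+1=7 · T[4,3]:3*1+3=6
[5] T[5,1]:1*1+0=1 · T[5,2]:2*7+1=15 · T[5,3]:3*6+7=25
Read S(5,1) = 1, S(5,2) = 15, S(5,3) = 25.

1, 15, 25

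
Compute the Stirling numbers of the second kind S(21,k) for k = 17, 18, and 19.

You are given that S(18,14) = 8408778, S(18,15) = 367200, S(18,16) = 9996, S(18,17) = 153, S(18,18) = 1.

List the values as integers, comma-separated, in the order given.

34952799, 1023435, 19285

@19  (19,15):367200·15+8408778→13916778, (19,16):9996·16+367200→527136, (19,17):153·17+9996→12597, (19,18):1·18+153→171, (19,19):0·19+1→1
@20  (20,16):527136·16+13916778→22350954, (20,17):12597·17+527136→741285, (20,18):171·18+12597→15675, (20,19):1·19+171→190
@21  (21,17):741285·17+22350954→34952799, (21,18):15675·18+741285→1023435, (21,19):190·19+15675→19285
Read S(21,17) = 34952799, S(21,18) = 1023435, S(21,19) = 19285.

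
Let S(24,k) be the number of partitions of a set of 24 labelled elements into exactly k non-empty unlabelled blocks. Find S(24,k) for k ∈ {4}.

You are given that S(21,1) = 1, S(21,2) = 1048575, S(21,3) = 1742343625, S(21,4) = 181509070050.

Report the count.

11681056634501

i=22: T(22,2)=1+2·1048575=2097151 | T(22,3)=1048575+3·1742343625=5228079450 | T(22,4)=1742343625+4·181509070050=727778623825
i=23: T(23,3)=2097151+3·5228079450=15686335501 | T(23,4)=5228079450+4·727778623825=2916342574750
i=24: T(24,4)=15686335501+4·2916342574750=11681056634501
Read S(24,4) = 11681056634501.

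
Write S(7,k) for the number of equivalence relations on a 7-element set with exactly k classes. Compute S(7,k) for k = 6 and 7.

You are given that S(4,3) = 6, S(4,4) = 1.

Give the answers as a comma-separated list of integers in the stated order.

r5: T_5,4=4×1+6=10; T_5,5=5×0+1=1
r6: T_6,5=5×1+10=15; T_6,6=6×0+1=1
r7: T_7,6=6×1+15=21; T_7,7=7×0+1=1
Read S(7,6) = 21, S(7,7) = 1.

21, 1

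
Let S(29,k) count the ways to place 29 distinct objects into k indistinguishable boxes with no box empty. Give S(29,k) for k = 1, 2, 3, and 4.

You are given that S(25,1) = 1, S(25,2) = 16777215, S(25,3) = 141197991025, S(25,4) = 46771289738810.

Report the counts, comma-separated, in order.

@26  (26,1):1·1+0→1, (26,2):16777215·2+1→33554431, (26,3):141197991025·3+16777215→423610750290, (26,4):46771289738810·4+141197991025→187226356946265
@27  (27,1):1·1+0→1, (27,2):33554431·2+1→67108863, (27,3):423610750290·3+33554431→1270865805301, (27,4):187226356946265·4+423610750290→749329038535350
@28  (28,1):1·1+0→1, (28,2):67108863·2+1→134217727, (28,3):1270865805301·3+67108863→3812664524766, (28,4):749329038535350·4+1270865805301→2998587019946701
@29  (29,1):1·1+0→1, (29,2):134217727·2+1→268435455, (29,3):3812664524766·3+134217727→11438127792025, (29,4):2998587019946701·4+3812664524766→11998160744311570
Read S(29,1) = 1, S(29,2) = 268435455, S(29,3) = 11438127792025, S(29,4) = 11998160744311570.

1, 268435455, 11438127792025, 11998160744311570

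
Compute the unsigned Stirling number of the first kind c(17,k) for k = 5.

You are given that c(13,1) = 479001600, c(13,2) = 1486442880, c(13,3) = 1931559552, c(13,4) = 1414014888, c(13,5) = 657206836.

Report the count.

row 14: T[14][2]=13·1486442880+479001600=19802759040  T[14][3]=13·1931559552+1486442880=26596717056  T[14][4]=13·1414014888+1931559552=20313753096  T[14][5]=13·657206836+1414014888=9957703756
row 15: T[15][3]=14·26596717056+19802759040=392156797824  T[15][4]=14·20313753096+26596717056=310989260400  T[15][5]=14·9957703756+20313753096=159721605680
row 16: T[16][4]=15·310989260400+392156797824=5056995703824  T[16][5]=15·159721605680+310989260400=2706813345600
row 17: T[17][5]=16·2706813345600+5056995703824=48366009233424
Read c(17,5) = 48366009233424.

48366009233424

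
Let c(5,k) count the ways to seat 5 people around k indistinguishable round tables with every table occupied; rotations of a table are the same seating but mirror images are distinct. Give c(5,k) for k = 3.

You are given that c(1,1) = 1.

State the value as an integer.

i=2: T(2,1)=0+1·1=1 | T(2,2)=1+1·0=1
i=3: T(3,1)=0+2·1=2 | T(3,2)=1+2·1=3 | T(3,3)=1+2·0=1
i=4: T(4,2)=2+3·3=11 | T(4,3)=3+3·1=6
i=5: T(5,3)=11+4·6=35
Read c(5,3) = 35.

35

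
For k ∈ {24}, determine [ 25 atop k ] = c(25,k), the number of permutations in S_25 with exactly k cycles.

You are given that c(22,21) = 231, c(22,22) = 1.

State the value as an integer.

i=23: T(23,22)=231+22·1=253 | T(23,23)=1+22·0=1
i=24: T(24,23)=253+23·1=276 | T(24,24)=1+23·0=1
i=25: T(25,24)=276+24·1=300
Read c(25,24) = 300.

300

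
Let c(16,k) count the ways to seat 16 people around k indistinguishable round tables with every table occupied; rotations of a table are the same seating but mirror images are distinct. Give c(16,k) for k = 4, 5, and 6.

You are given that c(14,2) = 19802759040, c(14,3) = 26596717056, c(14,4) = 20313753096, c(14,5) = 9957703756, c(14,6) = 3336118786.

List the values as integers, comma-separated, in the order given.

r15: T_15,3=14×26596717056+19802759040=392156797824; T_15,4=14×20313753096+26596717056=310989260400; T_15,5=14×9957703756+20313753096=159721605680; T_15,6=14×3336118786+9957703756=56663366760
r16: T_16,4=15×310989260400+392156797824=5056995703824; T_16,5=15×159721605680+310989260400=2706813345600; T_16,6=15×56663366760+159721605680=1009672107080
Read c(16,4) = 5056995703824, c(16,5) = 2706813345600, c(16,6) = 1009672107080.

5056995703824, 2706813345600, 1009672107080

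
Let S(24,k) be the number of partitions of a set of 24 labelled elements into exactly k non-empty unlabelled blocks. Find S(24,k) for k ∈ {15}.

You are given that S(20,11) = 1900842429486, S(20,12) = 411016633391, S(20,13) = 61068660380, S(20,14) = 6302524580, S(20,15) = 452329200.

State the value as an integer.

i=21: T(21,12)=1900842429486+12·411016633391=6833042030178 | T(21,13)=411016633391+13·61068660380=1204909218331 | T(21,14)=61068660380+14·6302524580=149304004500 | T(21,15)=6302524580+15·452329200=13087462580
i=22: T(22,13)=6833042030178+13·1204909218331=22496861868481 | T(22,14)=1204909218331+14·149304004500=3295165281331 | T(22,15)=149304004500+15·13087462580=345615943200
i=23: T(23,14)=22496861868481+14·3295165281331=68629175807115 | T(23,15)=3295165281331+15·345615943200=8479404429331
i=24: T(24,15)=68629175807115+15·8479404429331=195820242247080
Read S(24,15) = 195820242247080.

195820242247080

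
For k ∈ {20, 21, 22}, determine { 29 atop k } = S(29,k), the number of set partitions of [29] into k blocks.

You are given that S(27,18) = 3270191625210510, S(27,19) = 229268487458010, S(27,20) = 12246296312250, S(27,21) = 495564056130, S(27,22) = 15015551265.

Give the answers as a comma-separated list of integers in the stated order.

17110181160972900, 949910385013590, 40823077538100

i=28: T(28,19)=3270191625210510+19·229268487458010=7626292886912700 | T(28,20)=229268487458010+20·12246296312250=474194413703010 | T(28,21)=12246296312250+21·495564056130=22653141490980 | T(28,22)=495564056130+22·15015551265=825906183960
i=29: T(29,20)=7626292886912700+20·474194413703010=17110181160972900 | T(29,21)=474194413703010+21·22653141490980=949910385013590 | T(29,22)=22653141490980+22·825906183960=40823077538100
Read S(29,20) = 17110181160972900, S(29,21) = 949910385013590, S(29,22) = 40823077538100.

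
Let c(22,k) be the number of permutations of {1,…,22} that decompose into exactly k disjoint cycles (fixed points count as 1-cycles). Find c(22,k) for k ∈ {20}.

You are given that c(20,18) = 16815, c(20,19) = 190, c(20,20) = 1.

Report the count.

25025

[21] T[21,19]:20*190+16815=20615 · T[21,20]:20*1+190=210
[22] T[22,20]:21*210+20615=25025
Read c(22,20) = 25025.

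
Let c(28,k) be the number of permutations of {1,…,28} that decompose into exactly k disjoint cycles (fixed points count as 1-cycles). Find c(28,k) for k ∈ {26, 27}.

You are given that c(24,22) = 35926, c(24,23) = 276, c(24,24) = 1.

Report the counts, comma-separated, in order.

@25  (25,23):276·24+35926→42550, (25,24):1·24+276→300, (25,25):0·24+1→1
@26  (26,24):300·25+42550→50050, (26,25):1·25+300→325, (26,26):0·25+1→1
@27  (27,25):325·26+50050→58500, (27,26):1·26+325→351, (27,27):0·26+1→1
@28  (28,26):351·27+58500→67977, (28,27):1·27+351→378
Read c(28,26) = 67977, c(28,27) = 378.

67977, 378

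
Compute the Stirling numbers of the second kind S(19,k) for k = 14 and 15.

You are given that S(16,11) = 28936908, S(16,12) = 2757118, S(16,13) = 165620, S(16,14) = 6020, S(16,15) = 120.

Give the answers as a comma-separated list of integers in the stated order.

243577530, 13916778

r17: T_17,12=12×2757118+28936908=62022324; T_17,13=13×165620+2757118=4910178; T_17,14=14×6020+165620=249900; T_17,15=15×120+6020=7820
r18: T_18,13=13×4910178+62022324=125854638; T_18,14=14×249900+4910178=8408778; T_18,15=15×7820+249900=367200
r19: T_19,14=14×8408778+125854638=243577530; T_19,15=15×367200+8408778=13916778
Read S(19,14) = 243577530, S(19,15) = 13916778.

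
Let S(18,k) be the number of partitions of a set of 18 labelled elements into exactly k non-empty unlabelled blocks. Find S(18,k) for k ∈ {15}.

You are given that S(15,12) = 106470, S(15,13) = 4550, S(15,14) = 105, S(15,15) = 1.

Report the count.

[16] T[16,13]:13*4550+106470=165620 · T[16,14]:14*105+4550=6020 · T[16,15]:15*1+105=120
[17] T[17,14]:14*6020+165620=249900 · T[17,15]:15*120+6020=7820
[18] T[18,15]:15*7820+249900=367200
Read S(18,15) = 367200.

367200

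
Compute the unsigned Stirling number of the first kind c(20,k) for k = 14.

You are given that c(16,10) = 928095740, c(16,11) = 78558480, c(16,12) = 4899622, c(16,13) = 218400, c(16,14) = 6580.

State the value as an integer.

20692933630

row 17: T[17][11]=16·78558480+928095740=2185031420  T[17][12]=16·4899622+78558480=156952432  T[17][13]=16·218400+4899622=8394022  T[17][14]=16·6580+218400=323680
row 18: T[18][12]=17·156952432+2185031420=4853222764  T[18][13]=17·8394022+156952432=299650806  T[18][14]=17·323680+8394022=13896582
row 19: T[19][13]=18·299650806+4853222764=10246937272  T[19][14]=18·13896582+299650806=549789282
row 20: T[20][14]=19·549789282+10246937272=20692933630
Read c(20,14) = 20692933630.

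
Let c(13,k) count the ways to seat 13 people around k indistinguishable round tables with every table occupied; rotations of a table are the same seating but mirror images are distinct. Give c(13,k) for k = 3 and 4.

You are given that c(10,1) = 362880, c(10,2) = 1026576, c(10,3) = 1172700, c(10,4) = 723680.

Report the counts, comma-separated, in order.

1931559552, 1414014888

@11  (11,1):362880·10+0→3628800, (11,2):1026576·10+362880→10628640, (11,3):1172700·10+1026576→12753576, (11,4):723680·10+1172700→8409500
@12  (12,2):10628640·11+3628800→120543840, (12,3):12753576·11+10628640→150917976, (12,4):8409500·11+12753576→105258076
@13  (13,3):150917976·12+120543840→1931559552, (13,4):105258076·12+150917976→1414014888
Read c(13,3) = 1931559552, c(13,4) = 1414014888.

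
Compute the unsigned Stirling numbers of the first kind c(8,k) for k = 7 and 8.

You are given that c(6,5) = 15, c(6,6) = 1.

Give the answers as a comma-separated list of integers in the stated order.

28, 1

i=7: T(7,6)=15+6·1=21 | T(7,7)=1+6·0=1
i=8: T(8,7)=21+7·1=28 | T(8,8)=1+7·0=1
Read c(8,7) = 28, c(8,8) = 1.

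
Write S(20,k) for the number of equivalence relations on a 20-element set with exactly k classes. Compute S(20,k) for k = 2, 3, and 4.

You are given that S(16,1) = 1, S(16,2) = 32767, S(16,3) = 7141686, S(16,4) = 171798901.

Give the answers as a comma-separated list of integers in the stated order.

524287, 580606446, 45232115901

i=17: T(17,1)=0+1·1=1 | T(17,2)=1+2·32767=65535 | T(17,3)=32767+3·7141686=21457825 | T(17,4)=7141686+4·171798901=694337290
i=18: T(18,1)=0+1·1=1 | T(18,2)=1+2·65535=131071 | T(18,3)=65535+3·21457825=64439010 | T(18,4)=21457825+4·694337290=2798806985
i=19: T(19,1)=0+1·1=1 | T(19,2)=1+2·131071=262143 | T(19,3)=131071+3·64439010=193448101 | T(19,4)=64439010+4·2798806985=11259666950
i=20: T(20,2)=1+2·262143=524287 | T(20,3)=262143+3·193448101=580606446 | T(20,4)=193448101+4·11259666950=45232115901
Read S(20,2) = 524287, S(20,3) = 580606446, S(20,4) = 45232115901.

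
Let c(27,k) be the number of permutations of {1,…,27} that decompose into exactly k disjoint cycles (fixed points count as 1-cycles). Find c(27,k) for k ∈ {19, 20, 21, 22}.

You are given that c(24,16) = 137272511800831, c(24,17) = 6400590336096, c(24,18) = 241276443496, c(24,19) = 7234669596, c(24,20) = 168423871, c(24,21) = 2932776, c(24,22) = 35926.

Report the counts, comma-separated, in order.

1182329687817135, 40681506808800, 1145254303050, 25922927745

row 25: T[25][17]=24·6400590336096+137272511800831=290886679867135  T[25][18]=24·241276443496+6400590336096=12191224980000  T[25][19]=24·7234669596+241276443496=414908513800  T[25][20]=24·168423871+7234669596=11276842500  T[25][21]=24·2932776+168423871=238810495  T[25][22]=24·35926+2932776=3795000
row 26: T[26][18]=25·12191224980000+290886679867135=595667304367135  T[26][19]=25·414908513800+12191224980000=22563937825000  T[26][20]=25·11276842500+414908513800=696829576300  T[26][21]=25·238810495+11276842500=17247104875  T[26][22]=25·3795000+238810495=333685495
row 27: T[27][19]=26·22563937825000+595667304367135=1182329687817135  T[27][20]=26·696829576300+22563937825000=40681506808800  T[27][21]=26·17247104875+696829576300=1145254303050  T[27][22]=26·333685495+17247104875=25922927745
Read c(27,19) = 1182329687817135, c(27,20) = 40681506808800, c(27,21) = 1145254303050, c(27,22) = 25922927745.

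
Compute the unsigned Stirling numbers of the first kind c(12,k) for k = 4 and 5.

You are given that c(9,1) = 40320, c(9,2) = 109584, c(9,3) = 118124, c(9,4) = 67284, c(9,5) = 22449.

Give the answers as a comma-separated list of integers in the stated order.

105258076, 45995730

[10] T[10,2]:9*109584+40320=1026576 · T[10,3]:9*118124+109584=1172700 · T[10,4]:9*67284+118124=723680 · T[10,5]:9*22449+67284=269325
[11] T[11,3]:10*1172700+1026576=12753576 · T[11,4]:10*723680+1172700=8409500 · T[11,5]:10*269325+723680=3416930
[12] T[12,4]:11*8409500+12753576=105258076 · T[12,5]:11*3416930+8409500=45995730
Read c(12,4) = 105258076, c(12,5) = 45995730.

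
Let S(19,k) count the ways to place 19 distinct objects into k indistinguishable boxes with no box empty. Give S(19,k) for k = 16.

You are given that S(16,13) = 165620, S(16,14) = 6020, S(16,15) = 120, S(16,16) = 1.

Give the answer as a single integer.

i=17: T(17,14)=165620+14·6020=249900 | T(17,15)=6020+15·120=7820 | T(17,16)=120+16·1=136
i=18: T(18,15)=249900+15·7820=367200 | T(18,16)=7820+16·136=9996
i=19: T(19,16)=367200+16·9996=527136
Read S(19,16) = 527136.

527136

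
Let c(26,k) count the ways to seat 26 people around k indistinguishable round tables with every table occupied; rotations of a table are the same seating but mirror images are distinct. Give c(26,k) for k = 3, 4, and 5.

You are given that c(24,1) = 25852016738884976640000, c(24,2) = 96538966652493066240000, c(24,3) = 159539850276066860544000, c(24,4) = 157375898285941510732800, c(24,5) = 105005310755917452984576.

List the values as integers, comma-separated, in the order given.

[25] T[25,2]:24*96538966652493066240000+25852016738884976640000=2342787216398718566400000 · T[25,3]:24*159539850276066860544000+96538966652493066240000=3925495373278097719296000 · T[25,4]:24*157375898285941510732800+159539850276066860544000=3936561409138663118131200 · T[25,5]:24*105005310755917452984576+157375898285941510732800=2677503356427960382362624
[26] T[26,3]:25*3925495373278097719296000+2342787216398718566400000=100480171548351161548800000 · T[26,4]:25*3936561409138663118131200+3925495373278097719296000=102339530601744675672576000 · T[26,5]:25*2677503356427960382362624+3936561409138663118131200=70874145319837672677196800
Read c(26,3) = 100480171548351161548800000, c(26,4) = 102339530601744675672576000, c(26,5) = 70874145319837672677196800.

100480171548351161548800000, 102339530601744675672576000, 70874145319837672677196800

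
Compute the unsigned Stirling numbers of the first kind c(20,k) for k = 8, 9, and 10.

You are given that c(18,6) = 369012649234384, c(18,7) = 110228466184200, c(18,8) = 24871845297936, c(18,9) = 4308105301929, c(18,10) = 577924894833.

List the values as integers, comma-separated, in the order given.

[19] T[19,7]:18*110228466184200+369012649234384=2353125040549984 · T[19,8]:18*24871845297936+110228466184200=557921681547048 · T[19,9]:18*4308105301929+24871845297936=102417740732658 · T[19,10]:18*577924894833+4308105301929=14710753408923
[20] T[20,8]:19*557921681547048+2353125040549984=12953636989943896 · T[20,9]:19*102417740732658+557921681547048=2503858755467550 · T[20,10]:19*14710753408923+102417740732658=381922055502195
Read c(20,8) = 12953636989943896, c(20,9) = 2503858755467550, c(20,10) = 381922055502195.

12953636989943896, 2503858755467550, 381922055502195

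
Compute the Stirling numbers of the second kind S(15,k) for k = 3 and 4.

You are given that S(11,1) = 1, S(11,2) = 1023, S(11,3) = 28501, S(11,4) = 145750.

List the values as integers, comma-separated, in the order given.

r12: T_12,1=1×1+0=1; T_12,2=2×1023+1=2047; T_12,3=3×28501+1023=86526; T_12,4=4×145750+28501=611501
r13: T_13,1=1×1+0=1; T_13,2=2×2047+1=4095; T_13,3=3×86526+2047=261625; T_13,4=4×611501+86526=2532530
r14: T_14,2=2×4095+1=8191; T_14,3=3×261625+4095=788970; T_14,4=4×2532530+261625=10391745
r15: T_15,3=3×788970+8191=2375101; T_15,4=4×10391745+788970=42355950
Read S(15,3) = 2375101, S(15,4) = 42355950.

2375101, 42355950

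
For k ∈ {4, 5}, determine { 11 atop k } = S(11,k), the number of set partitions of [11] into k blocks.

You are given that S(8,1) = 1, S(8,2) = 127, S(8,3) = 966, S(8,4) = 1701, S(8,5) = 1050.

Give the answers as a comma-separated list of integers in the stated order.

145750, 246730

[9] T[9,2]:2*127+1=255 · T[9,3]:3*966+127=3025 · T[9,4]:4*1701+966=7770 · T[9,5]:5*1050+1701=6951
[10] T[10,3]:3*3025+255=9330 · T[10,4]:4*7770+3025=34105 · T[10,5]:5*6951+7770=42525
[11] T[11,4]:4*34105+9330=145750 · T[11,5]:5*42525+34105=246730
Read S(11,4) = 145750, S(11,5) = 246730.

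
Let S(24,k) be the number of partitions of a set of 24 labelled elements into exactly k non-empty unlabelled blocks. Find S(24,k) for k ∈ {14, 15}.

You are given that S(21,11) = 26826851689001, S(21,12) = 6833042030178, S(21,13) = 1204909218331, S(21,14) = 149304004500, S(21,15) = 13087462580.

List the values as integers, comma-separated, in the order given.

1362091021641000, 195820242247080

row 22: T[22][12]=12·6833042030178+26826851689001=108823356051137  T[22][13]=13·1204909218331+6833042030178=22496861868481  T[22][14]=14·149304004500+1204909218331=3295165281331  T[22][15]=15·13087462580+149304004500=345615943200
row 23: T[23][13]=13·22496861868481+108823356051137=401282560341390  T[23][14]=14·3295165281331+22496861868481=68629175807115  T[23][15]=15·345615943200+3295165281331=8479404429331
row 24: T[24][14]=14·68629175807115+401282560341390=1362091021641000  T[24][15]=15·8479404429331+68629175807115=195820242247080
Read S(24,14) = 1362091021641000, S(24,15) = 195820242247080.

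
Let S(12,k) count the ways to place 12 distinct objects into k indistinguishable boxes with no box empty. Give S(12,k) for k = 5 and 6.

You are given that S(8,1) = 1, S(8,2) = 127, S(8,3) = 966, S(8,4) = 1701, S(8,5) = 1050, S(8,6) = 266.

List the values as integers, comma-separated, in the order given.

1379400, 1323652

[9] T[9,2]:2*127+1=255 · T[9,3]:3*966+127=3025 · T[9,4]:4*1701+966=7770 · T[9,5]:5*1050+1701=6951 · T[9,6]:6*266+1050=2646
[10] T[10,3]:3*3025+255=9330 · T[10,4]:4*7770+3025=34105 · T[10,5]:5*6951+7770=42525 · T[10,6]:6*2646+6951=22827
[11] T[11,4]:4*34105+9330=145750 · T[11,5]:5*42525+34105=246730 · T[11,6]:6*22827+42525=179487
[12] T[12,5]:5*246730+145750=1379400 · T[12,6]:6*179487+246730=1323652
Read S(12,5) = 1379400, S(12,6) = 1323652.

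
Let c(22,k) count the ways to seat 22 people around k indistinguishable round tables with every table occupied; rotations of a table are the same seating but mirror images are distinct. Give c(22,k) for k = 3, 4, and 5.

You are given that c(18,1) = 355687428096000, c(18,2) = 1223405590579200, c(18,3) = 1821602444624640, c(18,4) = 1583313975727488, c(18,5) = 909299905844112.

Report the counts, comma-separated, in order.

298631902863216384000, 284093315901811468800, 181664979520697076096

row 19: T[19][1]=18·355687428096000+0=6402373705728000  T[19][2]=18·1223405590579200+355687428096000=22376988058521600  T[19][3]=18·1821602444624640+1223405590579200=34012249593822720  T[19][4]=18·1583313975727488+1821602444624640=30321254007719424  T[19][5]=18·909299905844112+1583313975727488=17950712280921504
row 20: T[20][1]=19·6402373705728000+0=121645100408832000  T[20][2]=19·22376988058521600+6402373705728000=431565146817638400  T[20][3]=19·34012249593822720+22376988058521600=668609730341153280  T[20][4]=19·30321254007719424+34012249593822720=610116075740491776  T[20][5]=19·17950712280921504+30321254007719424=371384787345228000
row 21: T[21][2]=20·431565146817638400+121645100408832000=8752948036761600000  T[21][3]=20·668609730341153280+431565146817638400=13803759753640704000  T[21][4]=20·610116075740491776+668609730341153280=12870931245150988800  T[21][5]=20·371384787345228000+610116075740491776=8037811822645051776
row 22: T[22][3]=21·13803759753640704000+8752948036761600000=298631902863216384000  T[22][4]=21·12870931245150988800+13803759753640704000=284093315901811468800  T[22][5]=21·8037811822645051776+12870931245150988800=181664979520697076096
Read c(22,3) = 298631902863216384000, c(22,4) = 284093315901811468800, c(22,5) = 181664979520697076096.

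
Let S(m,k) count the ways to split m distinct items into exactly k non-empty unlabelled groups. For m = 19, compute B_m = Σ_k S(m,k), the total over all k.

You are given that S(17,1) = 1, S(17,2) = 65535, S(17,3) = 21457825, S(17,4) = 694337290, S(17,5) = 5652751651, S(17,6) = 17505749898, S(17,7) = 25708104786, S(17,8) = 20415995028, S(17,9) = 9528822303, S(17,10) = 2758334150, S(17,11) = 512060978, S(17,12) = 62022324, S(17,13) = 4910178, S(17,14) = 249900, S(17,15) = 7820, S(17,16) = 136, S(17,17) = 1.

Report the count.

5832742205057

row 18: T[18][1]=1·1+0=1  T[18][2]=2·65535+1=131071  T[18][3]=3·21457825+65535=64439010  T[18][4]=4·694337290+21457825=2798806985  T[18][5]=5·5652751651+694337290=28958095545  T[18][6]=6·17505749898+5652751651=110687251039  T[18][7]=7·25708104786+17505749898=197462483400  T[18][8]=8·20415995028+25708104786=189036065010  T[18][9]=9·9528822303+20415995028=106175395755  T[18][10]=10·2758334150+9528822303=37112163803  T[18][11]=11·512060978+2758334150=8391004908  T[18][12]=12·62022324+512060978=1256328866  T[18][13]=13·4910178+62022324=125854638  T[18][14]=14·249900+4910178=8408778  T[18][15]=15·7820+249900=367200  T[18][16]=16·136+7820=9996  T[18][17]=17·1+136=153  T[18][18]=18·0+1=1
row 19: T[19][1]=1·1+0=1  T[19][2]=2·131071+1=262143  T[19][3]=3·64439010+131071=193448101  T[19][4]=4·2798806985+64439010=11259666950  T[19][5]=5·28958095545+2798806985=147589284710  T[19][6]=6·110687251039+28958095545=693081601779  T[19][7]=7·197462483400+110687251039=1492924634839  T[19][8]=8·189036065010+197462483400=1709751003480  T[19][9]=9·106175395755+189036065010=1144614626805  T[19][10]=10·37112163803+106175395755=477297033785  T[19][11]=11·8391004908+37112163803=129413217791  T[19][12]=12·1256328866+8391004908=23466951300  T[19][13]=13·125854638+1256328866=2892439160  T[19][14]=14·8408778+125854638=243577530  T[19][15]=15·367200+8408778=13916778  T[19][16]=16·9996+367200=527136  T[19][17]=17·153+9996=12597  T[19][18]=18·1+153=171  T[19][19]=19·0+1=1
B_19 = ΣS(19,k) = 1+262143+193448101+11259666950+147589284710+693081601779+1492924634839+1709751003480+1144614626805+477297033785+129413217791+23466951300+2892439160+243577530+13916778+527136+12597+171+1 = 5832742205057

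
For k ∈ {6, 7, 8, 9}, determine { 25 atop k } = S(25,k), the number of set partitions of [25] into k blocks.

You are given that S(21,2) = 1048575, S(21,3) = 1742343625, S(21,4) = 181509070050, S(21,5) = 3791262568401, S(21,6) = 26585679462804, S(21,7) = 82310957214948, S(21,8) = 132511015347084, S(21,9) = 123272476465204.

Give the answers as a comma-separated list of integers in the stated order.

row 22: T[22][3]=3·1742343625+1048575=5228079450  T[22][4]=4·181509070050+1742343625=727778623825  T[22][5]=5·3791262568401+181509070050=19137821912055  T[22][6]=6·26585679462804+3791262568401=163305339345225  T[22][7]=7·82310957214948+26585679462804=602762379967440  T[22][8]=8·132511015347084+82310957214948=1142399079991620  T[22][9]=9·123272476465204+132511015347084=1241963303533920
row 23: T[23][4]=4·727778623825+5228079450=2916342574750  T[23][5]=5·19137821912055+727778623825=96416888184100  T[23][6]=6·163305339345225+19137821912055=998969857983405  T[23][7]=7·602762379967440+163305339345225=4382641999117305  T[23][8]=8·1142399079991620+602762379967440=9741955019900400  T[23][9]=9·1241963303533920+1142399079991620=12320068811796900
row 24: T[24][5]=5·96416888184100+2916342574750=485000783495250  T[24][6]=6·998969857983405+96416888184100=6090236036084530  T[24][7]=7·4382641999117305+998969857983405=31677463851804540  T[24][8]=8·9741955019900400+4382641999117305=82318282158320505  T[24][9]=9·12320068811796900+9741955019900400=120622574326072500
row 25: T[25][6]=6·6090236036084530+485000783495250=37026417000002430  T[25][7]=7·31677463851804540+6090236036084530=227832482998716310  T[25][8]=8·82318282158320505+31677463851804540=690223721118368580  T[25][9]=9·120622574326072500+82318282158320505=1167921451092973005
Read S(25,6) = 37026417000002430, S(25,7) = 227832482998716310, S(25,8) = 690223721118368580, S(25,9) = 1167921451092973005.

37026417000002430, 227832482998716310, 690223721118368580, 1167921451092973005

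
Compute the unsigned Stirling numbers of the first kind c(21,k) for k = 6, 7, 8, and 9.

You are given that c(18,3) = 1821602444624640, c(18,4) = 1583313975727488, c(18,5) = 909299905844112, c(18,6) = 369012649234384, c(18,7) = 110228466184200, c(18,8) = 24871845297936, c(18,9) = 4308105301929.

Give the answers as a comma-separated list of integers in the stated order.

i=19: T(19,4)=1821602444624640+18·1583313975727488=30321254007719424 | T(19,5)=1583313975727488+18·909299905844112=17950712280921504 | T(19,6)=909299905844112+18·369012649234384=7551527592063024 | T(19,7)=369012649234384+18·110228466184200=2353125040549984 | T(19,8)=110228466184200+18·24871845297936=557921681547048 | T(19,9)=24871845297936+18·4308105301929=102417740732658
i=20: T(20,5)=30321254007719424+19·17950712280921504=371384787345228000 | T(20,6)=17950712280921504+19·7551527592063024=161429736530118960 | T(20,7)=7551527592063024+19·2353125040549984=52260903362512720 | T(20,8)=2353125040549984+19·557921681547048=12953636989943896 | T(20,9)=557921681547048+19·102417740732658=2503858755467550
i=21: T(21,6)=371384787345228000+20·161429736530118960=3599979517947607200 | T(21,7)=161429736530118960+20·52260903362512720=1206647803780373360 | T(21,8)=52260903362512720+20·12953636989943896=311333643161390640 | T(21,9)=12953636989943896+20·2503858755467550=63030812099294896
Read c(21,6) = 3599979517947607200, c(21,7) = 1206647803780373360, c(21,8) = 311333643161390640, c(21,9) = 63030812099294896.

3599979517947607200, 1206647803780373360, 311333643161390640, 63030812099294896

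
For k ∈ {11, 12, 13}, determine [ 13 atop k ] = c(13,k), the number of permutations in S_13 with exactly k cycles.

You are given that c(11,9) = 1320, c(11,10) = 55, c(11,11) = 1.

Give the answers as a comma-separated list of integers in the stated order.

2717, 78, 1

[12] T[12,10]:11*55+1320=1925 · T[12,11]:11*1+55=66 · T[12,12]:11*0+1=1
[13] T[13,11]:12*66+1925=2717 · T[13,12]:12*1+66=78 · T[13,13]:12*0+1=1
Read c(13,11) = 2717, c(13,12) = 78, c(13,13) = 1.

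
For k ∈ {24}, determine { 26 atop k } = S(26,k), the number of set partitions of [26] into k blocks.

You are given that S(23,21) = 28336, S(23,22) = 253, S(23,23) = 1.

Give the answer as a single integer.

@24  (24,22):253·22+28336→33902, (24,23):1·23+253→276, (24,24):0·24+1→1
@25  (25,23):276·23+33902→40250, (25,24):1·24+276→300
@26  (26,24):300·24+40250→47450
Read S(26,24) = 47450.

47450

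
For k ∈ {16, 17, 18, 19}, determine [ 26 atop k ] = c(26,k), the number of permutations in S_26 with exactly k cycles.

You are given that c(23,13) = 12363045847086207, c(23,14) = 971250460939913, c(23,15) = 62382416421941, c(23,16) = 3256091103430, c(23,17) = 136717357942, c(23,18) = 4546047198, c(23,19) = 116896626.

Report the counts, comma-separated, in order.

@24  (24,14):971250460939913·23+12363045847086207→34701806448704206, (24,15):62382416421941·23+971250460939913→2406046038644556, (24,16):3256091103430·23+62382416421941→137272511800831, (24,17):136717357942·23+3256091103430→6400590336096, (24,18):4546047198·23+136717357942→241276443496, (24,19):116896626·23+4546047198→7234669596
@25  (25,15):2406046038644556·24+34701806448704206→92446911376173550, (25,16):137272511800831·24+2406046038644556→5700586321864500, (25,17):6400590336096·24+137272511800831→290886679867135, (25,18):241276443496·24+6400590336096→12191224980000, (25,19):7234669596·24+241276443496→414908513800
@26  (26,16):5700586321864500·25+92446911376173550→234961569422786050, (26,17):290886679867135·25+5700586321864500→12972753318542875, (26,18):12191224980000·25+290886679867135→595667304367135, (26,19):414908513800·25+12191224980000→22563937825000
Read c(26,16) = 234961569422786050, c(26,17) = 12972753318542875, c(26,18) = 595667304367135, c(26,19) = 22563937825000.

234961569422786050, 12972753318542875, 595667304367135, 22563937825000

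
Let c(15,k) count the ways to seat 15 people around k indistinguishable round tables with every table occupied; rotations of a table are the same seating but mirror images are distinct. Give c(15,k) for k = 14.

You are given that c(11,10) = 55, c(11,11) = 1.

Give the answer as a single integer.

105

@12  (12,11):1·11+55→66, (12,12):0·11+1→1
@13  (13,12):1·12+66→78, (13,13):0·12+1→1
@14  (14,13):1·13+78→91, (14,14):0·13+1→1
@15  (15,14):1·14+91→105
Read c(15,14) = 105.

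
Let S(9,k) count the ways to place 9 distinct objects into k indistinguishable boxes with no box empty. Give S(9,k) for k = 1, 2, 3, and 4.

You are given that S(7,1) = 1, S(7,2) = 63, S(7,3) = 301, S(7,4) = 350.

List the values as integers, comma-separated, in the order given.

i=8: T(8,1)=0+1·1=1 | T(8,2)=1+2·63=127 | T(8,3)=63+3·301=966 | T(8,4)=301+4·350=1701
i=9: T(9,1)=0+1·1=1 | T(9,2)=1+2·127=255 | T(9,3)=127+3·966=3025 | T(9,4)=966+4·1701=7770
Read S(9,1) = 1, S(9,2) = 255, S(9,3) = 3025, S(9,4) = 7770.

1, 255, 3025, 7770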